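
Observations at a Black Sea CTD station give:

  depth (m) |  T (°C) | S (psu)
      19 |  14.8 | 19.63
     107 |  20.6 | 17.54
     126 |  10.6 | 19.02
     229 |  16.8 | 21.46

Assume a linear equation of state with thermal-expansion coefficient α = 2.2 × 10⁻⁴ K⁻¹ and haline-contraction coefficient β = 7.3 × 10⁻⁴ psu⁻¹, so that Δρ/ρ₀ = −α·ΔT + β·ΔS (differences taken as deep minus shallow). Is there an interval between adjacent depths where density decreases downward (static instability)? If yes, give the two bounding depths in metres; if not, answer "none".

19–107 m

Evaluate Δρ/ρ₀ = −αΔT + βΔS across each adjacent pair:
  19–107 m: −αΔT+βΔS = −(2.2 × 10⁻⁴)(+5.8)+(7.3 × 10⁻⁴)(-2.09) = -2.8 × 10⁻³ → UNSTABLE
  107–126 m: −αΔT+βΔS = −(2.2 × 10⁻⁴)(-10.0)+(7.3 × 10⁻⁴)(+1.48) = 3.3 × 10⁻³ → stable
  126–229 m: −αΔT+βΔS = −(2.2 × 10⁻⁴)(+6.2)+(7.3 × 10⁻⁴)(+2.44) = 4.2 × 10⁻⁴ → stable
The 19–107 m interval has Δρ < 0: lighter water underlies denser water.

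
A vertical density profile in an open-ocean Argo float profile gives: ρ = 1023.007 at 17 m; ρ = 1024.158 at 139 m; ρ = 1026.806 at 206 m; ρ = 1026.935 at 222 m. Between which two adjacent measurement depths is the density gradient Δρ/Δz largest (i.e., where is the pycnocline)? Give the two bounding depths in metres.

139–206 m

Compute the density gradient over each adjacent pair:
  17–139 m: Δρ/Δz = 1.151/122 = 9.4 × 10⁻³ kg m⁻⁴
  139–206 m: Δρ/Δz = 2.648/67 = 0.040 kg m⁻⁴
  206–222 m: Δρ/Δz = 0.129/16 = 8.1 × 10⁻³ kg m⁻⁴
The largest gradient is in the 139–206 m interval — the pycnocline.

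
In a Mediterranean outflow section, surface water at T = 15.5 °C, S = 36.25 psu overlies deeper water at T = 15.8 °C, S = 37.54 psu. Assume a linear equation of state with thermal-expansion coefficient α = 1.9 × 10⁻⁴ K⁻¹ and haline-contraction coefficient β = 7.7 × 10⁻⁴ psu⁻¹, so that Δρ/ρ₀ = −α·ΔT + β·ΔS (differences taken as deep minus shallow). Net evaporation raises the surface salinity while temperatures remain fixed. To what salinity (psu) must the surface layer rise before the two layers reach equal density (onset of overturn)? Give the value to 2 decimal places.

Neutral buoyancy requires −α(T_deep − T_surf) + β(S_deep − S_surf′) = 0.
S_surf′ = S_deep − (α/β)·ΔT = 37.54 − (1.9 × 10⁻⁴/7.7 × 10⁻⁴)·(+0.3) = 37.4660 psu.
Increase required: 37.4660 − 36.25 = 1.2160 psu.

37.47 psu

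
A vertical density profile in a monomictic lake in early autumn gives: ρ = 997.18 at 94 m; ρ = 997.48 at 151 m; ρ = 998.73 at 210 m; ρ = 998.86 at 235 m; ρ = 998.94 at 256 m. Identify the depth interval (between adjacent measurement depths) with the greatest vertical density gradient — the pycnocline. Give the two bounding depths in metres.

Compute the density gradient over each adjacent pair:
  94–151 m: Δρ/Δz = 0.30/57 = 5.3 × 10⁻³ kg m⁻⁴
  151–210 m: Δρ/Δz = 1.25/59 = 0.021 kg m⁻⁴
  210–235 m: Δρ/Δz = 0.13/25 = 5.2 × 10⁻³ kg m⁻⁴
  235–256 m: Δρ/Δz = 0.08/21 = 3.8 × 10⁻³ kg m⁻⁴
The largest gradient is in the 151–210 m interval — the pycnocline.

151–210 m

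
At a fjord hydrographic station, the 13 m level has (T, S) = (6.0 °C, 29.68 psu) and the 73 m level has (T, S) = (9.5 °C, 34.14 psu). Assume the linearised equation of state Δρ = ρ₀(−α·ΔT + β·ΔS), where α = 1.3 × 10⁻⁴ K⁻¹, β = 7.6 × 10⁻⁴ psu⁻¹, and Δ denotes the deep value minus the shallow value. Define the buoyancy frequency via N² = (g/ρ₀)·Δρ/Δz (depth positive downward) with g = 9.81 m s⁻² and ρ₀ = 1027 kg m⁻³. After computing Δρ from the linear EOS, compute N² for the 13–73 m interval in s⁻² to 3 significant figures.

4.80 × 10⁻⁴ s⁻²

ΔT = +3.5 K, ΔS = +4.46 psu (deep − shallow).
Δρ/ρ₀ = −αΔT + βΔS = -4.55 × 10⁻⁴ + 3.3896 × 10⁻³ = 2.9346 × 10⁻³, so Δρ ≈ 3.014 kg m⁻³.
N² = (g/ρ₀)·Δρ/Δz = g·(Δρ/ρ₀)/Δz = 9.81 × 2.9346 × 10⁻³ / 60 = 4.7981 × 10⁻⁴ s⁻² ≈ 4.80 × 10⁻⁴ s⁻².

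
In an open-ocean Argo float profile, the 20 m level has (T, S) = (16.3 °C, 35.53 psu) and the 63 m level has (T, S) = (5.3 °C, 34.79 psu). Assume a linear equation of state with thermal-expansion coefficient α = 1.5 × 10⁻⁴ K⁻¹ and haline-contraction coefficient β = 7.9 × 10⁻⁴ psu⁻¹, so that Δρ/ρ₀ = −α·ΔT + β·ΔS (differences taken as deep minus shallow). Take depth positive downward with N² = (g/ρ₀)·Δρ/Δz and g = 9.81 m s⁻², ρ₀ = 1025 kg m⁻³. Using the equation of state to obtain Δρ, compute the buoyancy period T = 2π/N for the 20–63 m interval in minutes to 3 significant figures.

ΔT = -11.0 K, ΔS = -0.74 psu (deep − shallow).
Δρ/ρ₀ = −αΔT + βΔS = 1.65 × 10⁻³ − 5.846 × 10⁻⁴ = 1.0654 × 10⁻³, so Δρ ≈ 1.092 kg m⁻³.
N² = (g/ρ₀)·Δρ/Δz = g·(Δρ/ρ₀)/Δz = 9.81 × 1.0654 × 10⁻³ / 43 = 2.4306 × 10⁻⁴ s⁻².
N = √(2.4306 × 10⁻⁴) = 0.015590 rad s⁻¹ → T = 2π/N = 403.03 s = 6.7172 min ≈ 6.72 min.

6.72 min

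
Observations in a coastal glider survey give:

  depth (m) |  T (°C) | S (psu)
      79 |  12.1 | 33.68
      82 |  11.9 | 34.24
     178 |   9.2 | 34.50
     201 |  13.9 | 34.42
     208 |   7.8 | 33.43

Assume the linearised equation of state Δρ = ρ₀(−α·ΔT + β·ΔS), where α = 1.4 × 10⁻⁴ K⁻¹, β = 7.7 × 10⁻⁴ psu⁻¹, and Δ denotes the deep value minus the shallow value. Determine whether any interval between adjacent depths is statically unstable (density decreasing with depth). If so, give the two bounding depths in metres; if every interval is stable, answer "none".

Evaluate Δρ/ρ₀ = −αΔT + βΔS across each adjacent pair:
  79–82 m: −αΔT+βΔS = −(1.4 × 10⁻⁴)(-0.2)+(7.7 × 10⁻⁴)(+0.56) = 4.6 × 10⁻⁴ → stable
  82–178 m: −αΔT+βΔS = −(1.4 × 10⁻⁴)(-2.7)+(7.7 × 10⁻⁴)(+0.26) = 5.8 × 10⁻⁴ → stable
  178–201 m: −αΔT+βΔS = −(1.4 × 10⁻⁴)(+4.7)+(7.7 × 10⁻⁴)(-0.08) = -7.2 × 10⁻⁴ → UNSTABLE
  201–208 m: −αΔT+βΔS = −(1.4 × 10⁻⁴)(-6.1)+(7.7 × 10⁻⁴)(-0.99) = 9.2 × 10⁻⁵ → stable
The 178–201 m interval has Δρ < 0: lighter water underlies denser water.

178–201 m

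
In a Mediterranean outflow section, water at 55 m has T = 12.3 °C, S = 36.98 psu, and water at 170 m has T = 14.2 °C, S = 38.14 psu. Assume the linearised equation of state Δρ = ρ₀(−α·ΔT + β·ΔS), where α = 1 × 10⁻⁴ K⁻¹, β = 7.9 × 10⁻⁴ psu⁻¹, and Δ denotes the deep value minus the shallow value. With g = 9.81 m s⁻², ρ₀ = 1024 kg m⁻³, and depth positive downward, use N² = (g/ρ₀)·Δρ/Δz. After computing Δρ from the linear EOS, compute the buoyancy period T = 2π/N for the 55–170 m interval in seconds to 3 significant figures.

798 s

ΔT = +1.9 K, ΔS = +1.16 psu (deep − shallow).
Δρ/ρ₀ = −αΔT + βΔS = -1.90 × 10⁻⁴ + 9.164 × 10⁻⁴ = 7.264 × 10⁻⁴, so Δρ ≈ 0.7438 kg m⁻³.
N² = (g/ρ₀)·Δρ/Δz = g·(Δρ/ρ₀)/Δz = 9.81 × 7.264 × 10⁻⁴ / 115 = 6.1965 × 10⁻⁵ s⁻².
N = √(6.1965 × 10⁻⁵) = 7.8718 × 10⁻³ rad s⁻¹ → T = 2π/N = 798.19 s ≈ 798 s.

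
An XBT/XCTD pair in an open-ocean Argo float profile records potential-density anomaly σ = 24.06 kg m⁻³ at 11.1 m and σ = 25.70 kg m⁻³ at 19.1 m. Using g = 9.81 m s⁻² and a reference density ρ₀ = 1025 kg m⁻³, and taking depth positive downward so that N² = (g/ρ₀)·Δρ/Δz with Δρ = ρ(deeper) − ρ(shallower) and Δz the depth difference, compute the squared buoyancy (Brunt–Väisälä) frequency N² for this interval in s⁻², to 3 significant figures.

1.96 × 10⁻³ s⁻²

Δρ = 1025.70 − 1024.06 = 1.64 kg m⁻³ over Δz = 19.1 − 11.1 = 8 m.
N² = (9.81/1025) × (1.64/8) = 1.9620 × 10⁻³ s⁻² ≈ 1.96 × 10⁻³ s⁻².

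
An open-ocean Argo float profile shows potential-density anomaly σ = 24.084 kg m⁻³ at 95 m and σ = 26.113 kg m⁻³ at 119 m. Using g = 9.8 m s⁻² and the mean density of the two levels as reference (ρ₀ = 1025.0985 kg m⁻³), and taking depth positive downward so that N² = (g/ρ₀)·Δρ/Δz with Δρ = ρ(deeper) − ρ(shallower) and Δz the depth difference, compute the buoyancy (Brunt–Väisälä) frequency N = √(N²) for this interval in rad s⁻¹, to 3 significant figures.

Δρ = 1026.113 − 1024.084 = 2.029 kg m⁻³ over Δz = 119 − 95 = 24 m.
N² = (9.8/1025.0985) × (2.029/24) = 8.0822 × 10⁻⁴ s⁻².
N = √(8.0822 × 10⁻⁴) = 0.028429 rad s⁻¹ ≈ 0.0284 rad s⁻¹.

0.0284 rad s⁻¹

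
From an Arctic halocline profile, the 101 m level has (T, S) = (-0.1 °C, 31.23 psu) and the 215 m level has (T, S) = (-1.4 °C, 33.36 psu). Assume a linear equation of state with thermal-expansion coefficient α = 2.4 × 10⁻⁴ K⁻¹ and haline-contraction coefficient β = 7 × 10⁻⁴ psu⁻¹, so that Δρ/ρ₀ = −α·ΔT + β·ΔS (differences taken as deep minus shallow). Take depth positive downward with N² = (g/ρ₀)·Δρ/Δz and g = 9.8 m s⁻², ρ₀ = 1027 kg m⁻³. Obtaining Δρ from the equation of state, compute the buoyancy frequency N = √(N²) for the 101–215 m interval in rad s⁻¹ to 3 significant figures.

ΔT = -1.3 K, ΔS = +2.13 psu (deep − shallow).
Δρ/ρ₀ = −αΔT + βΔS = 3.12 × 10⁻⁴ + 1.491 × 10⁻³ = 1.803 × 10⁻³, so Δρ ≈ 1.852 kg m⁻³.
N² = (g/ρ₀)·Δρ/Δz = g·(Δρ/ρ₀)/Δz = 9.8 × 1.803 × 10⁻³ / 114 = 1.5499 × 10⁻⁴ s⁻².
N = √(1.5499 × 10⁻⁴) = 0.012449 rad s⁻¹ ≈ 0.0124 rad s⁻¹.

0.0124 rad s⁻¹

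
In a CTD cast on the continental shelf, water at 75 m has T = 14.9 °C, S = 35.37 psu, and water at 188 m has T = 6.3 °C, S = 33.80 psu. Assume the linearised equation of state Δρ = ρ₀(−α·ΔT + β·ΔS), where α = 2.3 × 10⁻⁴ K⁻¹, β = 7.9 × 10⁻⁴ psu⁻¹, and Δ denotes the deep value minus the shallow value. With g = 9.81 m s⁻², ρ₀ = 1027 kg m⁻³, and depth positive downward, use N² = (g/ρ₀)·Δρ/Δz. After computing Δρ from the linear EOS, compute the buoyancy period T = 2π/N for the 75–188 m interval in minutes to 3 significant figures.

ΔT = -8.6 K, ΔS = -1.57 psu (deep − shallow).
Δρ/ρ₀ = −αΔT + βΔS = 1.978 × 10⁻³ − 1.2403 × 10⁻³ = 7.377 × 10⁻⁴, so Δρ ≈ 0.7576 kg m⁻³.
N² = (g/ρ₀)·Δρ/Δz = g·(Δρ/ρ₀)/Δz = 9.81 × 7.377 × 10⁻⁴ / 113 = 6.4043 × 10⁻⁵ s⁻².
N = √(6.4043 × 10⁻⁵) = 8.0027 × 10⁻³ rad s⁻¹ → T = 2π/N = 785.13 s = 13.085 min ≈ 13.1 min.

13.1 min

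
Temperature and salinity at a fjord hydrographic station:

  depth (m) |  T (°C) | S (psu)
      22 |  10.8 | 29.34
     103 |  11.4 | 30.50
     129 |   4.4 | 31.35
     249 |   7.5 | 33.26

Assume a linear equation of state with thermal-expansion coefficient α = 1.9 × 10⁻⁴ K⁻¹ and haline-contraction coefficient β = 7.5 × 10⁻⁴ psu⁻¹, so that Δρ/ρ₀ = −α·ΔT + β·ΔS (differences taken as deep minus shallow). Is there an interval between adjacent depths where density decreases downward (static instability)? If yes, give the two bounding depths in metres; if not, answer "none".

Evaluate Δρ/ρ₀ = −αΔT + βΔS across each adjacent pair:
  22–103 m: −αΔT+βΔS = −(1.9 × 10⁻⁴)(+0.6)+(7.5 × 10⁻⁴)(+1.16) = 7.6 × 10⁻⁴ → stable
  103–129 m: −αΔT+βΔS = −(1.9 × 10⁻⁴)(-7.0)+(7.5 × 10⁻⁴)(+0.85) = 2.0 × 10⁻³ → stable
  129–249 m: −αΔT+βΔS = −(1.9 × 10⁻⁴)(+3.1)+(7.5 × 10⁻⁴)(+1.91) = 8.4 × 10⁻⁴ → stable
Every interval has Δρ > 0: the column is stably stratified throughout.

none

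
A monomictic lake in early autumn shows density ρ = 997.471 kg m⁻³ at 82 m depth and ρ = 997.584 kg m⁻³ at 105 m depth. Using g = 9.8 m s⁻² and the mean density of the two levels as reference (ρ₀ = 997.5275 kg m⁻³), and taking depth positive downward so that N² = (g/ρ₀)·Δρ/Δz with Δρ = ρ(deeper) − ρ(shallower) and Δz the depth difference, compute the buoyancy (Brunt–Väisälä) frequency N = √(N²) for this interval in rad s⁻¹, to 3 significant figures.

Δρ = 997.584 − 997.471 = 0.113 kg m⁻³ over Δz = 105 − 82 = 23 m.
N² = (9.8/997.5275) × (0.113/23) = 4.8267 × 10⁻⁵ s⁻².
N = √(4.8267 × 10⁻⁵) = 6.9474 × 10⁻³ rad s⁻¹ ≈ 6.95 × 10⁻³ rad s⁻¹.

6.95 × 10⁻³ rad s⁻¹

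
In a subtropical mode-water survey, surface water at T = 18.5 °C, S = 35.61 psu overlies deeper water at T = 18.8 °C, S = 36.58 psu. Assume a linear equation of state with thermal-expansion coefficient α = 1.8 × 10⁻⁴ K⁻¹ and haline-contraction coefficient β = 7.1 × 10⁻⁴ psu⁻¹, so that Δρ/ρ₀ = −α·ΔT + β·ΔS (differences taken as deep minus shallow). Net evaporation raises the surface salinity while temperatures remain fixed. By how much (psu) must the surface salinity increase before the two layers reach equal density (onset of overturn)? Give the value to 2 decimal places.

0.89 psu

Neutral buoyancy requires −α(T_deep − T_surf) + β(S_deep − S_surf′) = 0.
S_surf′ = S_deep − (α/β)·ΔT = 36.58 − (1.8 × 10⁻⁴/7.1 × 10⁻⁴)·(+0.3) = 36.5039 psu.
Increase required: 36.5039 − 35.61 = 0.8939 psu.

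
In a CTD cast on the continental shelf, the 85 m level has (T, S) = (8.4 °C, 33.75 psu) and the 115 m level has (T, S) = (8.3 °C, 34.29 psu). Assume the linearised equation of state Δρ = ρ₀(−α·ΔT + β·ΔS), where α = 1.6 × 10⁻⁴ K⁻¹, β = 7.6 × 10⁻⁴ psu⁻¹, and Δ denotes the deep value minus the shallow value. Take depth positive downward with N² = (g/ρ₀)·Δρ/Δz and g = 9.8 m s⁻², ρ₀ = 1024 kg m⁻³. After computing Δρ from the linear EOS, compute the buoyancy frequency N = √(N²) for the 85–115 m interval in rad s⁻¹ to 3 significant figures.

ΔT = -0.1 K, ΔS = +0.54 psu (deep − shallow).
Δρ/ρ₀ = −αΔT + βΔS = 1.60 × 10⁻⁵ + 4.104 × 10⁻⁴ = 4.264 × 10⁻⁴, so Δρ ≈ 0.4366 kg m⁻³.
N² = (g/ρ₀)·Δρ/Δz = g·(Δρ/ρ₀)/Δz = 9.8 × 4.264 × 10⁻⁴ / 30 = 1.3929 × 10⁻⁴ s⁻².
N = √(1.3929 × 10⁻⁴) = 0.011802 rad s⁻¹ ≈ 0.0118 rad s⁻¹.

0.0118 rad s⁻¹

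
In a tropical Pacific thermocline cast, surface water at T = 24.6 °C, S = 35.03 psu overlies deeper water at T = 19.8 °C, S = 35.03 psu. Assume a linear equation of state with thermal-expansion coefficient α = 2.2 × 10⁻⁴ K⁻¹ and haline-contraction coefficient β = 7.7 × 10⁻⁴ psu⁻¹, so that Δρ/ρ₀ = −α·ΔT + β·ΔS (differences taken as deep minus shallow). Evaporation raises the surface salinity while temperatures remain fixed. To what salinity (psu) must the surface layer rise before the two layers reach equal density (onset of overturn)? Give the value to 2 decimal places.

36.40 psu

Neutral buoyancy requires −α(T_deep − T_surf) + β(S_deep − S_surf′) = 0.
S_surf′ = S_deep − (α/β)·ΔT = 35.03 − (2.2 × 10⁻⁴/7.7 × 10⁻⁴)·(-4.8) = 36.4014 psu.
Increase required: 36.4014 − 35.03 = 1.3714 psu.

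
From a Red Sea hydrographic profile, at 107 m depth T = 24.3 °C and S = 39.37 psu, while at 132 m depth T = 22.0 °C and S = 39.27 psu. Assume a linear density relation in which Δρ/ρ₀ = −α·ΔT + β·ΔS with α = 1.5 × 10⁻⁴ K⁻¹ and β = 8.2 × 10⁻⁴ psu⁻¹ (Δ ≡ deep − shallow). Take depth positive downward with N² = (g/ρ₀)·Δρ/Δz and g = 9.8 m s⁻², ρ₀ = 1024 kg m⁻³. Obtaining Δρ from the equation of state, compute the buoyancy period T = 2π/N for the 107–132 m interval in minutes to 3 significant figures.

10.3 min

ΔT = -2.3 K, ΔS = -0.10 psu (deep − shallow).
Δρ/ρ₀ = −αΔT + βΔS = 3.45 × 10⁻⁴ − 8.20 × 10⁻⁵ = 2.63 × 10⁻⁴, so Δρ ≈ 0.2693 kg m⁻³.
N² = (g/ρ₀)·Δρ/Δz = g·(Δρ/ρ₀)/Δz = 9.8 × 2.63 × 10⁻⁴ / 25 = 1.0310 × 10⁻⁴ s⁻².
N = √(1.0310 × 10⁻⁴) = 0.010154 rad s⁻¹ → T = 2π/N = 618.79 s = 10.313 min ≈ 10.3 min.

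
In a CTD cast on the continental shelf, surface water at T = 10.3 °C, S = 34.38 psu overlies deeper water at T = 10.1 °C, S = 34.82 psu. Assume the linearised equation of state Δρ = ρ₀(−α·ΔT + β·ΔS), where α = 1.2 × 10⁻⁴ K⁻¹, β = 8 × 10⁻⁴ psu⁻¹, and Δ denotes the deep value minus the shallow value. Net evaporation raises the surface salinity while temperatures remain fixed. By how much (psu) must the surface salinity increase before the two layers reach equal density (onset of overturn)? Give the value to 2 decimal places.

Neutral buoyancy requires −α(T_deep − T_surf) + β(S_deep − S_surf′) = 0.
S_surf′ = S_deep − (α/β)·ΔT = 34.82 − (1.2 × 10⁻⁴/8 × 10⁻⁴)·(-0.2) = 34.8500 psu.
Increase required: 34.8500 − 34.38 = 0.4700 psu.

0.47 psu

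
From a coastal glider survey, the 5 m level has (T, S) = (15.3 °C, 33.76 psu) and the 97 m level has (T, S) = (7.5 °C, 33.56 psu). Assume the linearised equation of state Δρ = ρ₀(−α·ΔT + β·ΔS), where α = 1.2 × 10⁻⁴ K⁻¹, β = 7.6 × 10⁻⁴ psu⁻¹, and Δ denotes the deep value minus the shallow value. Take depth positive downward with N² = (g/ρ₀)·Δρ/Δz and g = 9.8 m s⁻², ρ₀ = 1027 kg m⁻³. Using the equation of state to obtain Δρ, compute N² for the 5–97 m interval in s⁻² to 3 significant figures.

ΔT = -7.8 K, ΔS = -0.20 psu (deep − shallow).
Δρ/ρ₀ = −αΔT + βΔS = 9.36 × 10⁻⁴ − 1.52 × 10⁻⁴ = 7.84 × 10⁻⁴, so Δρ ≈ 0.8052 kg m⁻³.
N² = (g/ρ₀)·Δρ/Δz = g·(Δρ/ρ₀)/Δz = 9.8 × 7.84 × 10⁻⁴ / 92 = 8.3513 × 10⁻⁵ s⁻² ≈ 8.35 × 10⁻⁵ s⁻².

8.35 × 10⁻⁵ s⁻²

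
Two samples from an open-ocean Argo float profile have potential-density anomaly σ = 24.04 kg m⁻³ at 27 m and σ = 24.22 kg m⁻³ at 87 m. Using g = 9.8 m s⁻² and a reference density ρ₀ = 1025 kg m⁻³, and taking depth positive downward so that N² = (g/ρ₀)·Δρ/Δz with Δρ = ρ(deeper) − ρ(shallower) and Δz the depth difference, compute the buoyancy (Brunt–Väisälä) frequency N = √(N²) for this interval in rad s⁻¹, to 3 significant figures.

Δρ = 1024.22 − 1024.04 = 0.18 kg m⁻³ over Δz = 87 − 27 = 60 m.
N² = (9.8/1025) × (0.18/60) = 2.8683 × 10⁻⁵ s⁻².
N = √(2.8683 × 10⁻⁵) = 5.3557 × 10⁻³ rad s⁻¹ ≈ 5.36 × 10⁻³ rad s⁻¹.

5.36 × 10⁻³ rad s⁻¹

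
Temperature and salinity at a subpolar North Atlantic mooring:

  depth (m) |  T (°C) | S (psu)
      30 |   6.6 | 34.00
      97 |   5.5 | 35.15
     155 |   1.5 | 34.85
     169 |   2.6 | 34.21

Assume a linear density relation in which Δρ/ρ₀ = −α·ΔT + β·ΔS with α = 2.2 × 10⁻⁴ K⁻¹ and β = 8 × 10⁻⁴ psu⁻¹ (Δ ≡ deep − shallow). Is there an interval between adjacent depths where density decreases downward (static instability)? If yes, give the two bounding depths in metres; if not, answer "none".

155–169 m

Evaluate Δρ/ρ₀ = −αΔT + βΔS across each adjacent pair:
  30–97 m: −αΔT+βΔS = −(2.2 × 10⁻⁴)(-1.1)+(8 × 10⁻⁴)(+1.15) = 1.2 × 10⁻³ → stable
  97–155 m: −αΔT+βΔS = −(2.2 × 10⁻⁴)(-4.0)+(8 × 10⁻⁴)(-0.30) = 6.4 × 10⁻⁴ → stable
  155–169 m: −αΔT+βΔS = −(2.2 × 10⁻⁴)(+1.1)+(8 × 10⁻⁴)(-0.64) = -7.5 × 10⁻⁴ → UNSTABLE
The 155–169 m interval has Δρ < 0: lighter water underlies denser water.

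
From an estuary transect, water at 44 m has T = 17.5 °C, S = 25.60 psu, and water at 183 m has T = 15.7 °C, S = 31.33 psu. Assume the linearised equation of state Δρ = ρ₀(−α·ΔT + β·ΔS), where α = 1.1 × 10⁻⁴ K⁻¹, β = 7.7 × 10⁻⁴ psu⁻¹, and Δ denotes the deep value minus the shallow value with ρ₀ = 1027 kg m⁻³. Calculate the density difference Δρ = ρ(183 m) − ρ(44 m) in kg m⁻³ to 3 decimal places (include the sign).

+4.735 kg m⁻³

ΔT = -1.8 K, ΔS = +5.73 psu (deep − shallow).
Δρ/ρ₀ = −(1.1 × 10⁻⁴)(-1.8) + (7.7 × 10⁻⁴)(+5.73) = 4.6101 × 10⁻³.
Δρ = 1027 × (4.6101 × 10⁻³) = +4.735 kg m⁻³.
Positive Δρ: denser below, stable.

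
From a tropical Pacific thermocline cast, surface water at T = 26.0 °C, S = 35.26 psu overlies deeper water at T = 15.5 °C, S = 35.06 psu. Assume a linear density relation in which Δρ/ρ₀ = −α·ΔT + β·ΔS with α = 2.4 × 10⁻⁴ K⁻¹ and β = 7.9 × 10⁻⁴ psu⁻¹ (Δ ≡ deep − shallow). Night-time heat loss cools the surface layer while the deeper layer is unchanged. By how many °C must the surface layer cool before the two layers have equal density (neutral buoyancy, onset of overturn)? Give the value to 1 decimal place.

9.8 °C

Neutral buoyancy requires Δρ = 0, i.e. −α(T_deep − T_surf′) + β(S_deep − S_surf) = 0.
T_surf′ = T_deep − (β/α)·ΔS = 15.5 − (7.9 × 10⁻⁴/2.4 × 10⁻⁴)·(-0.20) = 16.158 °C.
Cooling required: 26.0 − (16.158) = 9.842 °C.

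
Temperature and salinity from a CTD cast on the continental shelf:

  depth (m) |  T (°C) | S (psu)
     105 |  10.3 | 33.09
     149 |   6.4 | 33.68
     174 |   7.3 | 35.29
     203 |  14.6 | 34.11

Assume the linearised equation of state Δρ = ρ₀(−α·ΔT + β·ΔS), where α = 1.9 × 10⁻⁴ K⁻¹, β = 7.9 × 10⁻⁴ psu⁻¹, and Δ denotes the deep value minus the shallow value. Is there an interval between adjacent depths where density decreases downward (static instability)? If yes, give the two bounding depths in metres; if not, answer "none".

Evaluate Δρ/ρ₀ = −αΔT + βΔS across each adjacent pair:
  105–149 m: −αΔT+βΔS = −(1.9 × 10⁻⁴)(-3.9)+(7.9 × 10⁻⁴)(+0.59) = 1.2 × 10⁻³ → stable
  149–174 m: −αΔT+βΔS = −(1.9 × 10⁻⁴)(+0.9)+(7.9 × 10⁻⁴)(+1.61) = 1.1 × 10⁻³ → stable
  174–203 m: −αΔT+βΔS = −(1.9 × 10⁻⁴)(+7.3)+(7.9 × 10⁻⁴)(-1.18) = -2.3 × 10⁻³ → UNSTABLE
The 174–203 m interval has Δρ < 0: lighter water underlies denser water.

174–203 m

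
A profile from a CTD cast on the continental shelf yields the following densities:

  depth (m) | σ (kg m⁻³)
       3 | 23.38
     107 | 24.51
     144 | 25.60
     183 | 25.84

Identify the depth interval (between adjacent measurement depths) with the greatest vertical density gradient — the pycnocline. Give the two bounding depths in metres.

Compute the density gradient over each adjacent pair:
  3–107 m: Δρ/Δz = 1.13/104 = 0.011 kg m⁻⁴
  107–144 m: Δρ/Δz = 1.09/37 = 0.029 kg m⁻⁴
  144–183 m: Δρ/Δz = 0.24/39 = 6.2 × 10⁻³ kg m⁻⁴
The largest gradient is in the 107–144 m interval — the pycnocline.

107–144 m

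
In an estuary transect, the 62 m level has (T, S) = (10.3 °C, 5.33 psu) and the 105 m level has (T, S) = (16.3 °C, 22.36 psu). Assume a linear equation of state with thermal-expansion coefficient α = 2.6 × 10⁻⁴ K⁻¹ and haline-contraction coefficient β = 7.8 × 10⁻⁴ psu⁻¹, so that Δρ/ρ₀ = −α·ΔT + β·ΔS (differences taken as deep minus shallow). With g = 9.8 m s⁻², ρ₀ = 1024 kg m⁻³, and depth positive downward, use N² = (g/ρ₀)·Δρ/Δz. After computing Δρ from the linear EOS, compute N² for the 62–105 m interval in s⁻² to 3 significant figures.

ΔT = +6.0 K, ΔS = +17.03 psu (deep − shallow).
Δρ/ρ₀ = −αΔT + βΔS = -1.56 × 10⁻³ + 0.0132834 = 0.0117234, so Δρ ≈ 12.00 kg m⁻³.
N² = (g/ρ₀)·Δρ/Δz = g·(Δρ/ρ₀)/Δz = 9.8 × 0.0117234 / 43 = 2.6718 × 10⁻³ s⁻² ≈ 2.67 × 10⁻³ s⁻².

2.67 × 10⁻³ s⁻²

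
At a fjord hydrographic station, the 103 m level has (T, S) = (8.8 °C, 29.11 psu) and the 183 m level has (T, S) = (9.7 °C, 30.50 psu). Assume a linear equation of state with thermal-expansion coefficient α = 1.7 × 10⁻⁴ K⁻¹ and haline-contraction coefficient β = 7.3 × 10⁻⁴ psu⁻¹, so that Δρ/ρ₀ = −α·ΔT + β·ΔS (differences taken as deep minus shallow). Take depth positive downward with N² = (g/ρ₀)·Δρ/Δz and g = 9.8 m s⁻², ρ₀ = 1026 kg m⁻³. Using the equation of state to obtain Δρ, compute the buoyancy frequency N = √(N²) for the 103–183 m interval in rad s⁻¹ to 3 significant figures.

0.0103 rad s⁻¹

ΔT = +0.9 K, ΔS = +1.39 psu (deep − shallow).
Δρ/ρ₀ = −αΔT + βΔS = -1.53 × 10⁻⁴ + 1.0147 × 10⁻³ = 8.617 × 10⁻⁴, so Δρ ≈ 0.8841 kg m⁻³.
N² = (g/ρ₀)·Δρ/Δz = g·(Δρ/ρ₀)/Δz = 9.8 × 8.617 × 10⁻⁴ / 80 = 1.0556 × 10⁻⁴ s⁻².
N = √(1.0556 × 10⁻⁴) = 0.010274 rad s⁻¹ ≈ 0.0103 rad s⁻¹.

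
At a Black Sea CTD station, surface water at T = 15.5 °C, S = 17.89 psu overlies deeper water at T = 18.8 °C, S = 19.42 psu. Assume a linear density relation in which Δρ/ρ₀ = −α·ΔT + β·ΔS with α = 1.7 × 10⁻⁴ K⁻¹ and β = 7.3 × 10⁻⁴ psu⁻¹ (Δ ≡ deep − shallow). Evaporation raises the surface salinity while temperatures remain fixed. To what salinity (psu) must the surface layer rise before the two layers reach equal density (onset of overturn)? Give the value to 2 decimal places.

18.65 psu

Neutral buoyancy requires −α(T_deep − T_surf) + β(S_deep − S_surf′) = 0.
S_surf′ = S_deep − (α/β)·ΔT = 19.42 − (1.7 × 10⁻⁴/7.3 × 10⁻⁴)·(+3.3) = 18.6515 psu.
Increase required: 18.6515 − 17.89 = 0.7615 psu.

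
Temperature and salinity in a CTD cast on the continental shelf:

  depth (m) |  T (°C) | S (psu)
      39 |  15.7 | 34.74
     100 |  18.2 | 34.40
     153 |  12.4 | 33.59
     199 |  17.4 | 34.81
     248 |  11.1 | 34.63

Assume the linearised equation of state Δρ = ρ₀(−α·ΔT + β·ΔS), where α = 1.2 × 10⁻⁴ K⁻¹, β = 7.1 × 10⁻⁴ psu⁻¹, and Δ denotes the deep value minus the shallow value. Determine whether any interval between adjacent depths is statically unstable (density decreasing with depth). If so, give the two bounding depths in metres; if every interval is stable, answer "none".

Evaluate Δρ/ρ₀ = −αΔT + βΔS across each adjacent pair:
  39–100 m: −αΔT+βΔS = −(1.2 × 10⁻⁴)(+2.5)+(7.1 × 10⁻⁴)(-0.34) = -5.4 × 10⁻⁴ → UNSTABLE
  100–153 m: −αΔT+βΔS = −(1.2 × 10⁻⁴)(-5.8)+(7.1 × 10⁻⁴)(-0.81) = 1.2 × 10⁻⁴ → stable
  153–199 m: −αΔT+βΔS = −(1.2 × 10⁻⁴)(+5.0)+(7.1 × 10⁻⁴)(+1.22) = 2.7 × 10⁻⁴ → stable
  199–248 m: −αΔT+βΔS = −(1.2 × 10⁻⁴)(-6.3)+(7.1 × 10⁻⁴)(-0.18) = 6.3 × 10⁻⁴ → stable
The 39–100 m interval has Δρ < 0: lighter water underlies denser water.

39–100 m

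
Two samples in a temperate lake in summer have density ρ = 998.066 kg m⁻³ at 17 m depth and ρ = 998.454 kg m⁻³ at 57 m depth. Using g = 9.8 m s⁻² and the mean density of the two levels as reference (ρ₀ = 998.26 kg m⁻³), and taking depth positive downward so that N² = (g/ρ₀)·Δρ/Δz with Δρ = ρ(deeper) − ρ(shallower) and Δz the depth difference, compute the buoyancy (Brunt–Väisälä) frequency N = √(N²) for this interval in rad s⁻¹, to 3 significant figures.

9.76 × 10⁻³ rad s⁻¹

Δρ = 998.454 − 998.066 = 0.388 kg m⁻³ over Δz = 57 − 17 = 40 m.
N² = (9.8/998.26) × (0.388/40) = 9.5226 × 10⁻⁵ s⁻².
N = √(9.5226 × 10⁻⁵) = 9.7584 × 10⁻³ rad s⁻¹ ≈ 9.76 × 10⁻³ rad s⁻¹.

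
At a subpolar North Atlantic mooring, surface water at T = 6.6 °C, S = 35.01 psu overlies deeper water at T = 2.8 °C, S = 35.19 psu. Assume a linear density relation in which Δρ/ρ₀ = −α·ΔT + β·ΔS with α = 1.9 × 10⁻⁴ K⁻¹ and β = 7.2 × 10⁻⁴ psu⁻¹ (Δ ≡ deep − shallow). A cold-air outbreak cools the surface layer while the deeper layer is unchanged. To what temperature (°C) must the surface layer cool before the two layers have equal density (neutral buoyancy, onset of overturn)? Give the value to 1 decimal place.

Neutral buoyancy requires Δρ = 0, i.e. −α(T_deep − T_surf′) + β(S_deep − S_surf) = 0.
T_surf′ = T_deep − (β/α)·ΔS = 2.8 − (7.2 × 10⁻⁴/1.9 × 10⁻⁴)·(+0.18) = 2.118 °C.
Cooling required: 6.6 − (2.118) = 4.482 °C.

2.1 °C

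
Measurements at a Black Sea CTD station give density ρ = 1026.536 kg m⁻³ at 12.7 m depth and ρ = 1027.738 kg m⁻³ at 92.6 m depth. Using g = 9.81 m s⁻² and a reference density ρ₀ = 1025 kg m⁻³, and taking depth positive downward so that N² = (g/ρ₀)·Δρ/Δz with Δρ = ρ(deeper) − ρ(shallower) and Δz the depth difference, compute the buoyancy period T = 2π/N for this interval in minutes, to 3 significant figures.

8.73 min

Δρ = 1027.738 − 1026.536 = 1.202 kg m⁻³ over Δz = 92.6 − 12.7 = 79.9 m.
N² = (9.81/1025) × (1.202/79.9) = 1.4398 × 10⁻⁴ s⁻².
N = √(1.4398 × 10⁻⁴) = 0.011999 rad s⁻¹, so T = 2π/N = 523.64 s = 8.7273 min ≈ 8.73 min.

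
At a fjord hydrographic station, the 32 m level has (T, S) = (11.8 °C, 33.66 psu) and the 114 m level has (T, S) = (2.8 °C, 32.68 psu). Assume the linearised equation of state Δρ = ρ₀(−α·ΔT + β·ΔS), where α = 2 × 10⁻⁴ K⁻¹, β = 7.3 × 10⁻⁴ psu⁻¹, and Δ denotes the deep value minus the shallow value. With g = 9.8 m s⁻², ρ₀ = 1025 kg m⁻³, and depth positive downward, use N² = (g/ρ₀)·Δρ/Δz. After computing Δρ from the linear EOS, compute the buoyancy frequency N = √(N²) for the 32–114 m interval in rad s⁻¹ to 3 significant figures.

ΔT = -9.0 K, ΔS = -0.98 psu (deep − shallow).
Δρ/ρ₀ = −αΔT + βΔS = 1.80 × 10⁻³ − 7.154 × 10⁻⁴ = 1.0846 × 10⁻³, so Δρ ≈ 1.112 kg m⁻³.
N² = (g/ρ₀)·Δρ/Δz = g·(Δρ/ρ₀)/Δz = 9.8 × 1.0846 × 10⁻³ / 82 = 1.2962 × 10⁻⁴ s⁻².
N = √(1.2962 × 10⁻⁴) = 0.011385 rad s⁻¹ ≈ 0.0114 rad s⁻¹.

0.0114 rad s⁻¹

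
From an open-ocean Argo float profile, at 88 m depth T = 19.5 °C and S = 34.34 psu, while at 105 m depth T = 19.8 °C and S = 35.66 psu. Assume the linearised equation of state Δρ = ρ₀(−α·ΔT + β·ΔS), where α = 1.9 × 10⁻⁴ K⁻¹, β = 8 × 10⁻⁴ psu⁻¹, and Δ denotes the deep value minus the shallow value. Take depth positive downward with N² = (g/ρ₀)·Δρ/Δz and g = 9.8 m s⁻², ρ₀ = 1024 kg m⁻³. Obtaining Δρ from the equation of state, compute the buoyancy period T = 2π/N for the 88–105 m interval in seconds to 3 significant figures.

ΔT = +0.3 K, ΔS = +1.32 psu (deep − shallow).
Δρ/ρ₀ = −αΔT + βΔS = -5.70 × 10⁻⁵ + 1.056 × 10⁻³ = 9.99 × 10⁻⁴, so Δρ ≈ 1.023 kg m⁻³.
N² = (g/ρ₀)·Δρ/Δz = g·(Δρ/ρ₀)/Δz = 9.8 × 9.99 × 10⁻⁴ / 17 = 5.7589 × 10⁻⁴ s⁻².
N = √(5.7589 × 10⁻⁴) = 0.023998 rad s⁻¹ → T = 2π/N = 261.82 s ≈ 262 s.

262 s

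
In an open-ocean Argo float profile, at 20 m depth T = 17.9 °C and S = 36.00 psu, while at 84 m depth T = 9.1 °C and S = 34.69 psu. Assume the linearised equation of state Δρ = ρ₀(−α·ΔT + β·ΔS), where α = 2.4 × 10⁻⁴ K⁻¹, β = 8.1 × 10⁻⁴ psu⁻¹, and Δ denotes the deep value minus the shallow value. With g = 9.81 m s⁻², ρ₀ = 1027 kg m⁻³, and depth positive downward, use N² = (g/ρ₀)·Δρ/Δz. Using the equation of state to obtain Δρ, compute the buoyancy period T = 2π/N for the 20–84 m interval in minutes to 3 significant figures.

ΔT = -8.8 K, ΔS = -1.31 psu (deep − shallow).
Δρ/ρ₀ = −αΔT + βΔS = 2.112 × 10⁻³ − 1.0611 × 10⁻³ = 1.0509 × 10⁻³, so Δρ ≈ 1.079 kg m⁻³.
N² = (g/ρ₀)·Δρ/Δz = g·(Δρ/ρ₀)/Δz = 9.81 × 1.0509 × 10⁻³ / 64 = 1.6108 × 10⁻⁴ s⁻².
N = √(1.6108 × 10⁻⁴) = 0.012692 rad s⁻¹ → T = 2π/N = 495.05 s = 8.2508 min ≈ 8.25 min.

8.25 min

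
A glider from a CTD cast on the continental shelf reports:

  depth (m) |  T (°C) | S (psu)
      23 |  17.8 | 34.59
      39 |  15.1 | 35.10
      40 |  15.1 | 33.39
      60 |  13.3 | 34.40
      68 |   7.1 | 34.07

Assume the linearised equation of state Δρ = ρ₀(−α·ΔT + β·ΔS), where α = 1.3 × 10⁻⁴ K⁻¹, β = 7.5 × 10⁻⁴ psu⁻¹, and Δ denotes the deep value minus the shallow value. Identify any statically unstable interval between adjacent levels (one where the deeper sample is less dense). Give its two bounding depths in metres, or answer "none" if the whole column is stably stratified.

Evaluate Δρ/ρ₀ = −αΔT + βΔS across each adjacent pair:
  23–39 m: −αΔT+βΔS = −(1.3 × 10⁻⁴)(-2.7)+(7.5 × 10⁻⁴)(+0.51) = 7.3 × 10⁻⁴ → stable
  39–40 m: −αΔT+βΔS = −(1.3 × 10⁻⁴)(+0.0)+(7.5 × 10⁻⁴)(-1.71) = -1.3 × 10⁻³ → UNSTABLE
  40–60 m: −αΔT+βΔS = −(1.3 × 10⁻⁴)(-1.8)+(7.5 × 10⁻⁴)(+1.01) = 9.9 × 10⁻⁴ → stable
  60–68 m: −αΔT+βΔS = −(1.3 × 10⁻⁴)(-6.2)+(7.5 × 10⁻⁴)(-0.33) = 5.6 × 10⁻⁴ → stable
The 39–40 m interval has Δρ < 0: lighter water underlies denser water.

39–40 m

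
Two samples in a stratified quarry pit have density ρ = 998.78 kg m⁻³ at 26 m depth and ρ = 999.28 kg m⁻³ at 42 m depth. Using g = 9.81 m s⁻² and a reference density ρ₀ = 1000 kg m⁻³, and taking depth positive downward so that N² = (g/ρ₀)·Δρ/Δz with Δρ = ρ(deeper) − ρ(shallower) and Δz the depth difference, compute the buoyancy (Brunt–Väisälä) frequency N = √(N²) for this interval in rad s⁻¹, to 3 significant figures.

Δρ = 999.28 − 998.78 = 0.50 kg m⁻³ over Δz = 42 − 26 = 16 m.
N² = (9.81/1000) × (0.50/16) = 3.0656 × 10⁻⁴ s⁻².
N = √(3.0656 × 10⁻⁴) = 0.017509 rad s⁻¹ ≈ 0.0175 rad s⁻¹.

0.0175 rad s⁻¹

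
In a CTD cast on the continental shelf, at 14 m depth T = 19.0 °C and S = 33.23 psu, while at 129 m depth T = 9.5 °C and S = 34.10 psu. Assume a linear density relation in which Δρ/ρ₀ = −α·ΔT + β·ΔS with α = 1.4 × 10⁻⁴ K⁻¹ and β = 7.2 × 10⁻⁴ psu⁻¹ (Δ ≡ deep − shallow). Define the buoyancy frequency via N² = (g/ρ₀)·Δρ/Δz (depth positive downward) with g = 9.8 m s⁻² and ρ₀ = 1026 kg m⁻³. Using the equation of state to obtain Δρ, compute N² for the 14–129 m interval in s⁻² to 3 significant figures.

ΔT = -9.5 K, ΔS = +0.87 psu (deep − shallow).
Δρ/ρ₀ = −αΔT + βΔS = 1.33 × 10⁻³ + 6.264 × 10⁻⁴ = 1.9564 × 10⁻³, so Δρ ≈ 2.007 kg m⁻³.
N² = (g/ρ₀)·Δρ/Δz = g·(Δρ/ρ₀)/Δz = 9.8 × 1.9564 × 10⁻³ / 115 = 1.6672 × 10⁻⁴ s⁻² ≈ 1.67 × 10⁻⁴ s⁻².

1.67 × 10⁻⁴ s⁻²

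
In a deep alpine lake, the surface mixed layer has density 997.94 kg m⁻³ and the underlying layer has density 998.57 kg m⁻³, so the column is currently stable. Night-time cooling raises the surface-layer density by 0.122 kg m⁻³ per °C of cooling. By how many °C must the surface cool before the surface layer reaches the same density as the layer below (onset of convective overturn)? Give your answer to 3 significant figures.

Density deficit of the surface layer: 998.57 − 997.94 = 0.63 kg m⁻³.
Required change = 0.63 / 0.122 = 5.16 °C.

5.16 °C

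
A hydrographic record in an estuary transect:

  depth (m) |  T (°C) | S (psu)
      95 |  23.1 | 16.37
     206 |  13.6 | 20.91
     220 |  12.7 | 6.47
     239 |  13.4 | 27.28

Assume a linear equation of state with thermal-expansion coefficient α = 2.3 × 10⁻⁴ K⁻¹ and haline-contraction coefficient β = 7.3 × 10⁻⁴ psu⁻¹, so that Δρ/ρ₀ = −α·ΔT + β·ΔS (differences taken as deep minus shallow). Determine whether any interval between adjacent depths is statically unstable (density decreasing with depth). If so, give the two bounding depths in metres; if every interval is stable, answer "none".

Evaluate Δρ/ρ₀ = −αΔT + βΔS across each adjacent pair:
  95–206 m: −αΔT+βΔS = −(2.3 × 10⁻⁴)(-9.5)+(7.3 × 10⁻⁴)(+4.54) = 5.5 × 10⁻³ → stable
  206–220 m: −αΔT+βΔS = −(2.3 × 10⁻⁴)(-0.9)+(7.3 × 10⁻⁴)(-14.44) = -0.010 → UNSTABLE
  220–239 m: −αΔT+βΔS = −(2.3 × 10⁻⁴)(+0.7)+(7.3 × 10⁻⁴)(+20.81) = 0.015 → stable
The 206–220 m interval has Δρ < 0: lighter water underlies denser water.

206–220 m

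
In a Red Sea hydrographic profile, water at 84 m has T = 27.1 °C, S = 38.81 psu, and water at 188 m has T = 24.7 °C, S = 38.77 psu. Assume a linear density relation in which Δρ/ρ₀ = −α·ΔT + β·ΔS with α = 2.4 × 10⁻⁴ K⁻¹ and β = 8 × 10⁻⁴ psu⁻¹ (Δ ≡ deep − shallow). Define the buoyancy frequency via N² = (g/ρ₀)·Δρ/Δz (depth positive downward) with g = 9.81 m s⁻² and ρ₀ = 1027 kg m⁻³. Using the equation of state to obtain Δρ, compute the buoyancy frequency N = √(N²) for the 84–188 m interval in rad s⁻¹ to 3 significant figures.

ΔT = -2.4 K, ΔS = -0.04 psu (deep − shallow).
Δρ/ρ₀ = −αΔT + βΔS = 5.76 × 10⁻⁴ − 3.20 × 10⁻⁵ = 5.44 × 10⁻⁴, so Δρ ≈ 0.5587 kg m⁻³.
N² = (g/ρ₀)·Δρ/Δz = g·(Δρ/ρ₀)/Δz = 9.81 × 5.44 × 10⁻⁴ / 104 = 5.1314 × 10⁻⁵ s⁻².
N = √(5.1314 × 10⁻⁵) = 7.1634 × 10⁻³ rad s⁻¹ ≈ 7.16 × 10⁻³ rad s⁻¹.

7.16 × 10⁻³ rad s⁻¹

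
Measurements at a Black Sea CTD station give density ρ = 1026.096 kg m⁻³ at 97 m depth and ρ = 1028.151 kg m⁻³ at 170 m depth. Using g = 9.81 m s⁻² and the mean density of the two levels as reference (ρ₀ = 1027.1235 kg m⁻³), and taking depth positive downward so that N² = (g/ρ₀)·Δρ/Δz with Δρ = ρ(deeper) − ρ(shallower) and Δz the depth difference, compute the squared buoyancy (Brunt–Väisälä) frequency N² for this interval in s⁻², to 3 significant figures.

Δρ = 1028.151 − 1026.096 = 2.055 kg m⁻³ over Δz = 170 − 97 = 73 m.
N² = (9.81/1027.1235) × (2.055/73) = 2.6887 × 10⁻⁴ s⁻² ≈ 2.69 × 10⁻⁴ s⁻².

2.69 × 10⁻⁴ s⁻²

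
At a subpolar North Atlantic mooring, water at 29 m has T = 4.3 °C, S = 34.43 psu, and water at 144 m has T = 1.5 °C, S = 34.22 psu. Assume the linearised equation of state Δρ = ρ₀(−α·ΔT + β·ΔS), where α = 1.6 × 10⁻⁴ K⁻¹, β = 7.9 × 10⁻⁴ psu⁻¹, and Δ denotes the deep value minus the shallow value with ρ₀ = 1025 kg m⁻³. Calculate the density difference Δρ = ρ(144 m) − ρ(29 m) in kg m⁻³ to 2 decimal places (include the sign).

+0.29 kg m⁻³

ΔT = -2.8 K, ΔS = -0.21 psu (deep − shallow).
Δρ/ρ₀ = −(1.6 × 10⁻⁴)(-2.8) + (7.9 × 10⁻⁴)(-0.21) = 2.821 × 10⁻⁴.
Δρ = 1025 × (2.821 × 10⁻⁴) = +0.29 kg m⁻³.
Positive Δρ: denser below, stable.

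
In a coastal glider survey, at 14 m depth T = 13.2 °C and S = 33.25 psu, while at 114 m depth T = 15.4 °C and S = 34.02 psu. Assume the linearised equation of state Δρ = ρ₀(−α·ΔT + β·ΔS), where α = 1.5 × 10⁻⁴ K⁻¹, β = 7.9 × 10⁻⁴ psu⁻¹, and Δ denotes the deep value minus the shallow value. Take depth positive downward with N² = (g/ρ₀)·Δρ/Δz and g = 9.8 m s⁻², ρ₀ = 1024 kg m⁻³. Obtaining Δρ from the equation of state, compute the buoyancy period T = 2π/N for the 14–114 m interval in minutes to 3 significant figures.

ΔT = +2.2 K, ΔS = +0.77 psu (deep − shallow).
Δρ/ρ₀ = −αΔT + βΔS = -3.30 × 10⁻⁴ + 6.083 × 10⁻⁴ = 2.783 × 10⁻⁴, so Δρ ≈ 0.2850 kg m⁻³.
N² = (g/ρ₀)·Δρ/Δz = g·(Δρ/ρ₀)/Δz = 9.8 × 2.783 × 10⁻⁴ / 100 = 2.7273 × 10⁻⁵ s⁻².
N = √(2.7273 × 10⁻⁵) = 5.2224 × 10⁻³ rad s⁻¹ → T = 2π/N = 1.2031 × 10³ s = 20.052 min ≈ 20.1 min.

20.1 min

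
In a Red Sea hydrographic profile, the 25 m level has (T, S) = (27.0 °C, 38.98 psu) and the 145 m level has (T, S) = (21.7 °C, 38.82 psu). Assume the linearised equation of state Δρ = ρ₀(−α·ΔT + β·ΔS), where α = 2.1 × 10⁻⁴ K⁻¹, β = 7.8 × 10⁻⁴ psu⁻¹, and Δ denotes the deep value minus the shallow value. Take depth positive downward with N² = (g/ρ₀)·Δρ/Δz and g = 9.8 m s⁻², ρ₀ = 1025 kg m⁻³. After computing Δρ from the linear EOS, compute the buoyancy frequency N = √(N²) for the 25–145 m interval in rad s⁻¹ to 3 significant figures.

ΔT = -5.3 K, ΔS = -0.16 psu (deep − shallow).
Δρ/ρ₀ = −αΔT + βΔS = 1.113 × 10⁻³ − 1.248 × 10⁻⁴ = 9.882 × 10⁻⁴, so Δρ ≈ 1.013 kg m⁻³.
N² = (g/ρ₀)·Δρ/Δz = g·(Δρ/ρ₀)/Δz = 9.8 × 9.882 × 10⁻⁴ / 120 = 8.0703 × 10⁻⁵ s⁻².
N = √(8.0703 × 10⁻⁵) = 8.9835 × 10⁻³ rad s⁻¹ ≈ 8.98 × 10⁻³ rad s⁻¹.

8.98 × 10⁻³ rad s⁻¹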